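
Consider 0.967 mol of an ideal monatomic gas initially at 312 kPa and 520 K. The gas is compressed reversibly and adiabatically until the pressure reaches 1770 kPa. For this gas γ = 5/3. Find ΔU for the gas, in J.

6290 J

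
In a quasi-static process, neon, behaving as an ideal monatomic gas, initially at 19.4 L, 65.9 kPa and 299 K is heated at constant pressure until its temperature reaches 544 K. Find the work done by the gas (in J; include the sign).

n = P₁V₁/(RT₁) = 65.9×19.4/(8.314×299) = 0.514 mol.
Isobaric: P stays 65.9 kPa; V/T = const ⇒ T₂ = 544 K, V₂ = 35.3 L.
W = PΔV = 65.9×(35.3−19.4) kPa·L = 1050 J.

1050 J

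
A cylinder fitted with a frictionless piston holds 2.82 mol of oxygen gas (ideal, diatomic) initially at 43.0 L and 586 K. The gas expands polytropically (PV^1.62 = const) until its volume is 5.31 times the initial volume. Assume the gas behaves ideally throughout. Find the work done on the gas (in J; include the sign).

-14300 J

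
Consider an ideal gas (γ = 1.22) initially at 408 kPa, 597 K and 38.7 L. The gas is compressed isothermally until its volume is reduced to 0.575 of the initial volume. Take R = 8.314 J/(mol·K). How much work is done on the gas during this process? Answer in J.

n = P₁V₁/(RT₁) = 408×38.7/(8.314×597) = 3.18 mol.
Isothermal: T stays 597 K; PV = const ⇒ V₂ = 22.3 L, P₂ = 710 kPa.
W = nRT ln(V₂/V₁) = 3.18×8.314×597×ln(0.575) = -8740 J.
Work done on the gas = −W_by = 8740 J.

8740 J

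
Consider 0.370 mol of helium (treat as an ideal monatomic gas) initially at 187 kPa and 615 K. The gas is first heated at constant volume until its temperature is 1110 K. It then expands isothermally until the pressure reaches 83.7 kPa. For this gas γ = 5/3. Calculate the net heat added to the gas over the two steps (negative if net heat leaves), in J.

V₁ = nRT₁/P₁ = 0.370×8.314×615/187 = 10.1 L.
Step 1 — Isochoric: V stays 10.1 L; P/T = const ⇒ T₂ = 1110 K, P₂ = 338 kPa.
W = 0 (no volume change).
ΔU = nCvΔT = 0.370×12.5×(1110−615) = 2280 J.
Q = ΔU = 2280 J.
State after step 1: P = 338 kPa, V = 10.1 L, T = 1110 K.
Step 2 — Isothermal: T stays 1110 K; PV = const ⇒ V₂ = 40.8 L, P₂ = 83.7 kPa.
ΔU = 0 (ideal gas, T constant).
W = nRT ln(V₂/V₁) = 0.370×8.314×1110×ln(4.03) = 4760 J.
Q = ΔU + W = 4760 J.
Net over both steps: W = 4760 J, Q = 7050 J, ΔU = 2280 J.

7050 J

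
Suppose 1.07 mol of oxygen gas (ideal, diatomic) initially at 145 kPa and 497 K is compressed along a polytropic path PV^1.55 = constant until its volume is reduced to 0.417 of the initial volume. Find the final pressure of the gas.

V₁ = nRT₁/P₁ = 1.07×8.314×497/145 = 30.5 L.
Polytropic n=1.55: T₂ = T₁(V₁/V₂)^(n−1) = 497×(2.40)^0.55 = 804 K; P₂ = P₁(V₁/V₂)^n = 563 kPa.

563 kPa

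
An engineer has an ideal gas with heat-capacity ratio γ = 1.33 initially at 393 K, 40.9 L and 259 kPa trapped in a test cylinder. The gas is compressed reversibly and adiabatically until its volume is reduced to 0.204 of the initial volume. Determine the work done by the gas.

-22100 J

n = P₁V₁/(RT₁) = 259×40.9/(8.314×393) = 3.24 mol.
Adiabatic: TV^(γ−1) = const ⇒ T₂ = 393×(4.90)^0.330 = 664 K; PV^γ = const ⇒ P₂ = 2150 kPa.
ΔU = nCvΔT = 3.24×25.2×(664−393) = 22100 J.
Q = 0 for an adiabatic process, so W = −ΔU = -22100 J.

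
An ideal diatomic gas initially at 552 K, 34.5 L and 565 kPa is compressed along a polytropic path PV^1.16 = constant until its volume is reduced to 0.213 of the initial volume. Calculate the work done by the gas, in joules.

-34200 J

n = P₁V₁/(RT₁) = 565×34.5/(8.314×552) = 4.25 mol.
Polytropic n=1.16: T₂ = T₁(V₁/V₂)^(n−1) = 552×(4.69)^0.16 = 707 K; P₂ = P₁(V₁/V₂)^n = 3400 kPa.
W = (P₁V₁−P₂V₂)/(n−1) = (565×34.5−3400×7.35)/0.16 = -34200 J.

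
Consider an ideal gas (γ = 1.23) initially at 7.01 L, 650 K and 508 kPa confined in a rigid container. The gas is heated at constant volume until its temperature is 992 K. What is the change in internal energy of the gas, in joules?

n = P₁V₁/(RT₁) = 508×7.01/(8.314×650) = 0.659 mol.
Isochoric: V stays 7.01 L; P/T = const ⇒ T₂ = 992 K, P₂ = 775 kPa.
For an ideal gas ΔU = nCvΔT with Cv = R/(γ−1) = 36.1 J/(mol·K).
ΔU = 0.659×36.1×(992−650) = 8150 J.

8150 J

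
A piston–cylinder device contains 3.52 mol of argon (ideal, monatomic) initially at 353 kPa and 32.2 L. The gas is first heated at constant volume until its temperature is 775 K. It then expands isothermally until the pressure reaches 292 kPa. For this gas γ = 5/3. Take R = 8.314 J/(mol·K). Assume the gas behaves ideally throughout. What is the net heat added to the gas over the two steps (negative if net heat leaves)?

36900 J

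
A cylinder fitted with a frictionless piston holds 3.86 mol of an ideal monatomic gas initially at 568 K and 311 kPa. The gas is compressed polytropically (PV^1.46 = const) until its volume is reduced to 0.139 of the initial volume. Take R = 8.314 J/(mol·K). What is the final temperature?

V₁ = nRT₁/P₁ = 3.86×8.314×568/311 = 58.6 L.
Polytropic n=1.46: T₂ = T₁(V₁/V₂)^(n−1) = 568×(7.19)^0.46 = 1410 K; P₂ = P₁(V₁/V₂)^n = 5550 kPa.

1410 K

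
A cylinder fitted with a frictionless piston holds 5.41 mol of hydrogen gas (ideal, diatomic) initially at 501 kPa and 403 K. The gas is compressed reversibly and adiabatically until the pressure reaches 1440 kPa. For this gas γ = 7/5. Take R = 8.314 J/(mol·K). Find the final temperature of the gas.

V₁ = nRT₁/P₁ = 5.41×8.314×403/501 = 36.2 L.
Adiabatic: T₂/T₁ = (P₂/P₁)^((γ−1)/γ) ⇒ T₂ = 403×(2.87)^0.286 = 545 K; V₂ = 17.0 L.

545 K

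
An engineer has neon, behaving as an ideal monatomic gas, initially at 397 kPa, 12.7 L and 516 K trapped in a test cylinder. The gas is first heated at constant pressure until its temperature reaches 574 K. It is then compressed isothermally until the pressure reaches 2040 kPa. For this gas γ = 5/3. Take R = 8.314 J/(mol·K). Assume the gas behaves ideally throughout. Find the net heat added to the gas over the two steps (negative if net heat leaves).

n = P₁V₁/(RT₁) = 397×12.7/(8.314×516) = 1.18 mol.
Step 1 — Isobaric: P stays 397 kPa; V/T = const ⇒ T₂ = 574 K, V₂ = 14.1 L.
W = PΔV = 397×(14.1−12.7) kPa·L = 567 J.
ΔU = nCvΔT = 1.18×12.5×(574−516) = 850 J.
Q = ΔU + W = nCpΔT = 1420 J.
State after step 1: P = 397 kPa, V = 14.1 L, T = 574 K.
Step 2 — Isothermal: T stays 574 K; PV = const ⇒ V₂ = 2.75 L, P₂ = 2040 kPa.
ΔU = 0 (ideal gas, T constant).
W = nRT ln(V₂/V₁) = 1.18×8.314×574×ln(0.195) = -9180 J.
Q = ΔU + W = -9180 J.
Net over both steps: W = -8610 J, Q = -7760 J, ΔU = 850 J.

-7760 J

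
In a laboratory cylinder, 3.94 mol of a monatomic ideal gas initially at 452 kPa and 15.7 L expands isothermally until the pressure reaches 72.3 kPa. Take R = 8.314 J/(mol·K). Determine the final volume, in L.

98.2 L

T₁ = P₁V₁/(nR) = 452×15.7/(3.94×8.314) = 217 K.
Isothermal: T stays 217 K; PV = const ⇒ V₂ = 98.2 L, P₂ = 72.3 kPa.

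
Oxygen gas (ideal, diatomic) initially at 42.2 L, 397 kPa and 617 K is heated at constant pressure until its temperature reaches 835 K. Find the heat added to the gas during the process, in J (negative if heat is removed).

20700 J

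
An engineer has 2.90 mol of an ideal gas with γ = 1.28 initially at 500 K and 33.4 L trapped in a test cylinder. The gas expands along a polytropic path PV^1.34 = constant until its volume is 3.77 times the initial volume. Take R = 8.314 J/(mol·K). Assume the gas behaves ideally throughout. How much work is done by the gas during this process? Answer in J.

12900 J

P₁ = nRT₁/V₁ = 2.90×8.314×500/33.4 = 361 kPa.
Polytropic n=1.34: T₂ = T₁(V₁/V₂)^(n−1) = 500×(0.265)^0.34 = 318 K; P₂ = P₁(V₁/V₂)^n = 61.0 kPa.
W = (P₁V₁−P₂V₂)/(n−1) = (361×33.4−61.0×126)/0.34 = 12900 J.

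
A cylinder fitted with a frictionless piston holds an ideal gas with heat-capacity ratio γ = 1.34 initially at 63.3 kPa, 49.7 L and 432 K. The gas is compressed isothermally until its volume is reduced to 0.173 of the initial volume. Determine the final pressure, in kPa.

366 kPa

Isothermal: T stays 432 K; PV = const ⇒ V₂ = 8.60 L, P₂ = 366 kPa.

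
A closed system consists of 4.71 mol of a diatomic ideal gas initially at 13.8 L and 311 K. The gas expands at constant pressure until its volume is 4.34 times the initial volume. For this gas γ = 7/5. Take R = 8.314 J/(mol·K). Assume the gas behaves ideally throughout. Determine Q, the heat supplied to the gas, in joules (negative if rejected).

P₁ = nRT₁/V₁ = 4.71×8.314×311/13.8 = 882 kPa.
Isobaric: P stays 882 kPa; V/T = const ⇒ T₂ = 1350 K, V₂ = 59.9 L.
W = PΔV = 882×(59.9−13.8) kPa·L = 40700 J.
ΔU = nCvΔT = 4.71×20.8×(1350−311) = 102000 J.
Q = ΔU + W = nCpΔT = 142000 J.

142000 J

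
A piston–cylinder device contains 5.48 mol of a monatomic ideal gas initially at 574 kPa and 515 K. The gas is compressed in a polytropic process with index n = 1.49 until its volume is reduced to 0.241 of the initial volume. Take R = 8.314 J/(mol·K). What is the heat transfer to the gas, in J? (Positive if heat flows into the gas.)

V₁ = nRT₁/P₁ = 5.48×8.314×515/574 = 40.9 L.
Polytropic n=1.49: T₂ = T₁(V₁/V₂)^(n−1) = 515×(4.15)^0.49 = 1030 K; P₂ = P₁(V₁/V₂)^n = 4780 kPa.
W = (P₁V₁−P₂V₂)/(n−1) = (574×40.9−4780×9.85)/0.49 = -48300 J.
ΔU = nCvΔT = 5.48×12.5×(1030−515) = 35500 J.
Q = ΔU + W = -12800 J.

-12800 J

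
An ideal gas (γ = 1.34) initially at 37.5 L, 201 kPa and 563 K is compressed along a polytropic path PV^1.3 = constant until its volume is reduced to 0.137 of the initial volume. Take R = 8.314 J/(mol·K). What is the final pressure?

2660 kPa

Polytropic n=1.3: T₂ = T₁(V₁/V₂)^(n−1) = 563×(7.30)^0.30 = 1020 K; P₂ = P₁(V₁/V₂)^n = 2660 kPa.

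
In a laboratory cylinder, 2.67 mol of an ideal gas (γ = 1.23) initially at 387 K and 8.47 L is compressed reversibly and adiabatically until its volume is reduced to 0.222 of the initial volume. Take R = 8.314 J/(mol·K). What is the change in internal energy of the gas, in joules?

P₁ = nRT₁/V₁ = 2.67×8.314×387/8.47 = 1010 kPa.
Adiabatic: TV^(γ−1) = const ⇒ T₂ = 387×(4.50)^0.230 = 547 K; PV^γ = const ⇒ P₂ = 6460 kPa.
For an ideal gas ΔU = nCvΔT with Cv = R/(γ−1) = 36.1 J/(mol·K).
ΔU = 2.67×36.1×(547−387) = 15400 J.

15400 J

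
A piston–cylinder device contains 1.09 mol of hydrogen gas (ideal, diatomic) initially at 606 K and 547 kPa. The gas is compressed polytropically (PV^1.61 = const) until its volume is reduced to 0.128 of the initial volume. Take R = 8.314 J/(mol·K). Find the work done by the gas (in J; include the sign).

-22500 J

V₁ = nRT₁/P₁ = 1.09×8.314×606/547 = 10.0 L.
Polytropic n=1.61: T₂ = T₁(V₁/V₂)^(n−1) = 606×(7.81)^0.61 = 2120 K; P₂ = P₁(V₁/V₂)^n = 15000 kPa.
W = (P₁V₁−P₂V₂)/(n−1) = (547×10.0−15000×1.29)/0.61 = -22500 J.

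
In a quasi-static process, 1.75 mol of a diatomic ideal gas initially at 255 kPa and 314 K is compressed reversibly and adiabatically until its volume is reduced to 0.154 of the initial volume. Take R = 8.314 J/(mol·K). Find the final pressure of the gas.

V₁ = nRT₁/P₁ = 1.75×8.314×314/255 = 17.9 L.
Adiabatic: TV^(γ−1) = const ⇒ T₂ = 314×(6.49)^0.400 = 664 K; PV^γ = const ⇒ P₂ = 3500 kPa.

3500 kPa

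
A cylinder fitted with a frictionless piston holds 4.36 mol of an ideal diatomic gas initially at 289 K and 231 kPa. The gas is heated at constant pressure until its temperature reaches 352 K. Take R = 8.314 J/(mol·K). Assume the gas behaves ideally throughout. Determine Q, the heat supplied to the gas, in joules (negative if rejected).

V₁ = nRT₁/P₁ = 4.36×8.314×289/231 = 45.4 L.
Isobaric: P stays 231 kPa; V/T = const ⇒ T₂ = 352 K, V₂ = 55.2 L.
W = PΔV = 231×(55.2−45.4) kPa·L = 2280 J.
ΔU = nCvΔT = 4.36×20.8×(352−289) = 5710 J.
Q = ΔU + W = nCpΔT = 7990 J.

7990 J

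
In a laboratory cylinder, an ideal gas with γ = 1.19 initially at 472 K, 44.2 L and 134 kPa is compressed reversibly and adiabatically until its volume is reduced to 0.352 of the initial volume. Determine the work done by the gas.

-6840 J

n = P₁V₁/(RT₁) = 134×44.2/(8.314×472) = 1.51 mol.
Adiabatic: TV^(γ−1) = const ⇒ T₂ = 472×(2.84)^0.190 = 576 K; PV^γ = const ⇒ P₂ = 464 kPa.
ΔU = nCvΔT = 1.51×43.8×(576−472) = 6840 J.
Q = 0 for an adiabatic process, so W = −ΔU = -6840 J.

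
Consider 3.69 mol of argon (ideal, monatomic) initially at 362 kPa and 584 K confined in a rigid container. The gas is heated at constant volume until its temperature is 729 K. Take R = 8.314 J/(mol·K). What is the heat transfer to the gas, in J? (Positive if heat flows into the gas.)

6670 J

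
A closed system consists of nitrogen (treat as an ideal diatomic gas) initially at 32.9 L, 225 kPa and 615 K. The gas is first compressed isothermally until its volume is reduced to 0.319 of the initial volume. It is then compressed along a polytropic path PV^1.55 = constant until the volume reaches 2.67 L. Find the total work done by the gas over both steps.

n = P₁V₁/(RT₁) = 225×32.9/(8.314×615) = 1.45 mol.
Step 1 — Isothermal: T stays 615 K; PV = const ⇒ V₂ = 10.5 L, P₂ = 705 kPa.
ΔU = 0 (ideal gas, T constant).
W = nRT ln(V₂/V₁) = 1.45×8.314×615×ln(0.319) = -8460 J.
Q = ΔU + W = -8460 J.
State after step 1: P = 705 kPa, V = 10.5 L, T = 615 K.
Step 2 — Polytropic n=1.55: T₂ = T₁(V₁/V₂)^(n−1) = 615×(3.93)^0.55 = 1310 K; P₂ = P₁(V₁/V₂)^n = 5890 kPa.
W = (P₁V₁−P₂V₂)/(n−1) = (705×10.5−5890×2.67)/0.55 = -15100 J.
ΔU = nCvΔT = 1.45×20.8×(1310−615) = 20800 J.
Q = ΔU + W = 5670 J.
Net over both steps: W = -23600 J, Q = -2790 J, ΔU = 20800 J.

-23600 J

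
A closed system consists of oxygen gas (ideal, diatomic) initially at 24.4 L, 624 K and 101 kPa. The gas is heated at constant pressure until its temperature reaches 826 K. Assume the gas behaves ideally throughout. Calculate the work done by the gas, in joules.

798 J

n = P₁V₁/(RT₁) = 101×24.4/(8.314×624) = 0.475 mol.
Isobaric: P stays 101 kPa; V/T = const ⇒ T₂ = 826 K, V₂ = 32.3 L.
W = PΔV = 101×(32.3−24.4) kPa·L = 798 J.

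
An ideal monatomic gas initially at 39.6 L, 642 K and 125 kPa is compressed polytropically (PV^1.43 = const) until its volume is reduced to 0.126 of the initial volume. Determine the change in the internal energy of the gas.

n = P₁V₁/(RT₁) = 125×39.6/(8.314×642) = 0.927 mol.
Polytropic n=1.43: T₂ = T₁(V₁/V₂)^(n−1) = 642×(7.94)^0.43 = 1560 K; P₂ = P₁(V₁/V₂)^n = 2420 kPa.
For an ideal gas ΔU = nCvΔT with Cv = (3/2)R = 12.5 J/(mol·K).
ΔU = 0.927×12.5×(1560−642) = 10700 J.

10700 J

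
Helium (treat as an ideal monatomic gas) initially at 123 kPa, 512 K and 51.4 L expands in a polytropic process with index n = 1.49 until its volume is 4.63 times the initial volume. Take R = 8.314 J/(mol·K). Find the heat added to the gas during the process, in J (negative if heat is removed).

1810 J

n = P₁V₁/(RT₁) = 123×51.4/(8.314×512) = 1.49 mol.
Polytropic n=1.49: T₂ = T₁(V₁/V₂)^(n−1) = 512×(0.216)^0.49 = 242 K; P₂ = P₁(V₁/V₂)^n = 12.5 kPa.
W = (P₁V₁−P₂V₂)/(n−1) = (123×51.4−12.5×238)/0.49 = 6810 J.
ΔU = nCvΔT = 1.49×12.5×(242−512) = -5010 J.
Q = ΔU + W = 1810 J.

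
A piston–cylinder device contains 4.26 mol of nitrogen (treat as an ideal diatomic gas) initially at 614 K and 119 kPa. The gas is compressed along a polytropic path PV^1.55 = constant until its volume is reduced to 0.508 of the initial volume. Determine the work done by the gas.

-17800 J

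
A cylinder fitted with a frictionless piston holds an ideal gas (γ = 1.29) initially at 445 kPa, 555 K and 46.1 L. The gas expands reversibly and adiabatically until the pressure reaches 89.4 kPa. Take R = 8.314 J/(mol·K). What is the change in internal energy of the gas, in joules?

n = P₁V₁/(RT₁) = 445×46.1/(8.314×555) = 4.45 mol.
Adiabatic: T₂/T₁ = (P₂/P₁)^((γ−1)/γ) ⇒ T₂ = 555×(0.201)^0.225 = 387 K; V₂ = 160 L.
For an ideal gas ΔU = nCvΔT with Cv = R/(γ−1) = 28.7 J/(mol·K).
ΔU = 4.45×28.7×(387−555) = -21400 J.

-21400 J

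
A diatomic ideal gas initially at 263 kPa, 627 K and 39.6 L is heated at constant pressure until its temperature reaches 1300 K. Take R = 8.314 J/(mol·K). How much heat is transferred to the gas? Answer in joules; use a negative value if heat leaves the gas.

n = P₁V₁/(RT₁) = 263×39.6/(8.314×627) = 2.00 mol.
Isobaric: P stays 263 kPa; V/T = const ⇒ T₂ = 1300 K, V₂ = 82.1 L.
W = PΔV = 263×(82.1−39.6) kPa·L = 11200 J.
ΔU = nCvΔT = 2.00×20.8×(1300−627) = 27900 J.
Q = ΔU + W = nCpΔT = 39100 J.

39100 J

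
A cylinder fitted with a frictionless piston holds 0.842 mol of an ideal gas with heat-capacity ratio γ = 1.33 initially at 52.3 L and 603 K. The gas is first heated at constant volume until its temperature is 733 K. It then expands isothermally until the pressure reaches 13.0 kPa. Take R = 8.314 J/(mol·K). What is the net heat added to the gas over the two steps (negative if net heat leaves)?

P₁ = nRT₁/V₁ = 0.842×8.314×603/52.3 = 80.7 kPa.
Step 1 — Isochoric: V stays 52.3 L; P/T = const ⇒ T₂ = 733 K, P₂ = 98.1 kPa.
W = 0 (no volume change).
ΔU = nCvΔT = 0.842×25.2×(733−603) = 2760 J.
Q = ΔU = 2760 J.
State after step 1: P = 98.1 kPa, V = 52.3 L, T = 733 K.
Step 2 — Isothermal: T stays 733 K; PV = const ⇒ V₂ = 395 L, P₂ = 13.0 kPa.
ΔU = 0 (ideal gas, T constant).
W = nRT ln(V₂/V₁) = 0.842×8.314×733×ln(7.55) = 10400 J.
Q = ΔU + W = 10400 J.
Net over both steps: W = 10400 J, Q = 13100 J, ΔU = 2760 J.

13100 J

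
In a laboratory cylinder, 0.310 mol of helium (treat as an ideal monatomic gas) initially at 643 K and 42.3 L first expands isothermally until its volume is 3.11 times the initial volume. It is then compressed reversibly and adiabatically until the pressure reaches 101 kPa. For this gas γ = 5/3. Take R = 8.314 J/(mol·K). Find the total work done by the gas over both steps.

P₁ = nRT₁/V₁ = 0.310×8.314×643/42.3 = 39.2 kPa.
Step 1 — Isothermal: T stays 643 K; PV = const ⇒ V₂ = 132 L, P₂ = 12.6 kPa.
ΔU = 0 (ideal gas, T constant).
W = nRT ln(V₂/V₁) = 0.310×8.314×643×ln(3.11) = 1880 J.
Q = ΔU + W = 1880 J.
State after step 1: P = 12.6 kPa, V = 132 L, T = 643 K.
Step 2 — Adiabatic: T₂/T₁ = (P₂/P₁)^((γ−1)/γ) ⇒ T₂ = 643×(8.02)^0.400 = 1480 K; V₂ = 37.7 L.
ΔU = nCvΔT = 0.310×12.5×(1480−643) = 3230 J.
Q = 0 for an adiabatic process, so W = −ΔU = -3230 J.
Net over both steps: W = -1350 J, Q = 1880 J, ΔU = 3230 J.

-1350 J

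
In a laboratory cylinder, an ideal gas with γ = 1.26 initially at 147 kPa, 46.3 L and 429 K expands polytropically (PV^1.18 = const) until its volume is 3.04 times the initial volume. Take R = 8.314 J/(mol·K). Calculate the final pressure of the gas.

39.6 kPa

Polytropic n=1.18: T₂ = T₁(V₁/V₂)^(n−1) = 429×(0.329)^0.18 = 351 K; P₂ = P₁(V₁/V₂)^n = 39.6 kPa.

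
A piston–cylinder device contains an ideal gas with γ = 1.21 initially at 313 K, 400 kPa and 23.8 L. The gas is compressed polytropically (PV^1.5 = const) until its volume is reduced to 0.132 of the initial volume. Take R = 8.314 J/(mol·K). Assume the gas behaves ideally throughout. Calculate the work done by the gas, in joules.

n = P₁V₁/(RT₁) = 400×23.8/(8.314×313) = 3.66 mol.
Polytropic n=1.5: T₂ = T₁(V₁/V₂)^(n−1) = 313×(7.58)^0.50 = 862 K; P₂ = P₁(V₁/V₂)^n = 8340 kPa.
W = (P₁V₁−P₂V₂)/(n−1) = (400×23.8−8340×3.14)/0.50 = -33400 J.

-33400 J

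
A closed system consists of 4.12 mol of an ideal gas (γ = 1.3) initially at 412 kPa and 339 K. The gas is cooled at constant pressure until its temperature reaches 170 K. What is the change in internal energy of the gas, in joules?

-19300 J

V₁ = nRT₁/P₁ = 4.12×8.314×339/412 = 28.2 L.
Isobaric: P stays 412 kPa; V/T = const ⇒ T₂ = 170 K, V₂ = 14.1 L.
For an ideal gas ΔU = nCvΔT with Cv = R/(γ−1) = 27.7 J/(mol·K).
ΔU = 4.12×27.7×(170−339) = -19300 J.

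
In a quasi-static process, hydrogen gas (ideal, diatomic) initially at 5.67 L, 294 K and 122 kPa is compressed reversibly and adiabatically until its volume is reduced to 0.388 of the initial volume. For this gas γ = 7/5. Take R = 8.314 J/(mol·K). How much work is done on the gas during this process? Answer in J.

796 J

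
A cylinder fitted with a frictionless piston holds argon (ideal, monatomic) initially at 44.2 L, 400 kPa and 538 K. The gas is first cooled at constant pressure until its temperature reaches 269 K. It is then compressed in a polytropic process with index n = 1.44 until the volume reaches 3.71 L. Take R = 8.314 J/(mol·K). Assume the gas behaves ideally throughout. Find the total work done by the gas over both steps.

n = P₁V₁/(RT₁) = 400×44.2/(8.314×538) = 3.95 mol.
Step 1 — Isobaric: P stays 400 kPa; V/T = const ⇒ T₂ = 269 K, V₂ = 22.1 L.
W = PΔV = 400×(22.1−44.2) kPa·L = -8840 J.
ΔU = nCvΔT = 3.95×12.5×(269−538) = -13300 J.
Q = ΔU + W = nCpΔT = -22100 J.
State after step 1: P = 400 kPa, V = 22.1 L, T = 269 K.
Step 2 — Polytropic n=1.44: T₂ = T₁(V₁/V₂)^(n−1) = 269×(5.96)^0.44 = 590 K; P₂ = P₁(V₁/V₂)^n = 5230 kPa.
W = (P₁V₁−P₂V₂)/(n−1) = (400×22.1−5230×3.71)/0.44 = -24000 J.
ΔU = nCvΔT = 3.95×12.5×(590−269) = 15800 J.
Q = ΔU + W = -8150 J.
Net over both steps: W = -32800 J, Q = -30200 J, ΔU = 2560 J.

-32800 J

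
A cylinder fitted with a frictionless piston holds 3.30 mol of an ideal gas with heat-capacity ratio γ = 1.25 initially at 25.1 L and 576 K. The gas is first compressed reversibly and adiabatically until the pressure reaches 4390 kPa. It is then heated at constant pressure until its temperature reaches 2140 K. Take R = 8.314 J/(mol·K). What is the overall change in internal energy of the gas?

172000 J

P₁ = nRT₁/V₁ = 3.30×8.314×576/25.1 = 630 kPa.
Step 1 — Adiabatic: T₂/T₁ = (P₂/P₁)^((γ−1)/γ) ⇒ T₂ = 576×(6.97)^0.200 = 849 K; V₂ = 5.31 L.
ΔU = nCvΔT = 3.30×33.3×(849−576) = 30000 J.
Q = 0 for an adiabatic process, so W = −ΔU = -30000 J.
State after step 1: P = 4390 kPa, V = 5.31 L, T = 849 K.
Step 2 — Isobaric: P stays 4390 kPa; V/T = const ⇒ T₂ = 2140 K, V₂ = 13.4 L.
W = PΔV = 4390×(13.4−5.31) kPa·L = 35400 J.
ΔU = nCvΔT = 3.30×33.3×(2140−849) = 142000 J.
Q = ΔU + W = nCpΔT = 177000 J.
Net over both steps: W = 5410 J, Q = 177000 J, ΔU = 172000 J.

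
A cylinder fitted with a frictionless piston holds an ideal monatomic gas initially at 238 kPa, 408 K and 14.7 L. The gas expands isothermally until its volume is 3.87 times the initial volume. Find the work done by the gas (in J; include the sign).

4730 J

n = P₁V₁/(RT₁) = 238×14.7/(8.314×408) = 1.03 mol.
Isothermal: T stays 408 K; PV = const ⇒ V₂ = 56.9 L, P₂ = 61.5 kPa.
W = nRT ln(V₂/V₁) = 1.03×8.314×408×ln(3.87) = 4730 J.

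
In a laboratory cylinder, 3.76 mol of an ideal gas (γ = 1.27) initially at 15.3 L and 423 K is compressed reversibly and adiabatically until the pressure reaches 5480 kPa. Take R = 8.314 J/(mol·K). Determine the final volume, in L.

3.57 L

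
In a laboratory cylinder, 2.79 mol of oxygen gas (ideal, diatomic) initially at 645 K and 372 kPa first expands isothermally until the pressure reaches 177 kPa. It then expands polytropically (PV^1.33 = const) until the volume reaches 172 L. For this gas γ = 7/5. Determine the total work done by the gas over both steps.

20600 J

V₁ = nRT₁/P₁ = 2.79×8.314×645/372 = 40.2 L.
Step 1 — Isothermal: T stays 645 K; PV = const ⇒ V₂ = 84.5 L, P₂ = 177 kPa.
ΔU = 0 (ideal gas, T constant).
W = nRT ln(V₂/V₁) = 2.79×8.314×645×ln(2.10) = 11100 J.
Q = ΔU + W = 11100 J.
State after step 1: P = 177 kPa, V = 84.5 L, T = 645 K.
Step 2 — Polytropic n=1.33: T₂ = T₁(V₁/V₂)^(n−1) = 645×(0.491)^0.33 = 510 K; P₂ = P₁(V₁/V₂)^n = 68.8 kPa.
W = (P₁V₁−P₂V₂)/(n−1) = (177×84.5−68.8×172)/0.33 = 9470 J.
ΔU = nCvΔT = 2.79×20.8×(510−645) = -7820 J.
Q = ΔU + W = 1660 J.
Net over both steps: W = 20600 J, Q = 12800 J, ΔU = -7820 J.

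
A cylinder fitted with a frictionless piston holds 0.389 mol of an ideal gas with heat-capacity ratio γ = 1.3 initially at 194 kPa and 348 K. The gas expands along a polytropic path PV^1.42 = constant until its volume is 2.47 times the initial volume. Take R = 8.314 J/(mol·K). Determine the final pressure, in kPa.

53.7 kPa

V₁ = nRT₁/P₁ = 0.389×8.314×348/194 = 5.80 L.
Polytropic n=1.42: T₂ = T₁(V₁/V₂)^(n−1) = 348×(0.405)^0.42 = 238 K; P₂ = P₁(V₁/V₂)^n = 53.7 kPa.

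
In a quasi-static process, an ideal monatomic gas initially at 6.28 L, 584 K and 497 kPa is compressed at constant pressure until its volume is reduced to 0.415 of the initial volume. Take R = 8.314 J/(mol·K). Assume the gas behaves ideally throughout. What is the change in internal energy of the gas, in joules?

-2740 J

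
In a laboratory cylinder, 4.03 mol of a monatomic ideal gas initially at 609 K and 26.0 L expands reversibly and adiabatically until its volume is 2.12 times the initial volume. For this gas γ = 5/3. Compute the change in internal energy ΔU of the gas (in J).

-12100 J

P₁ = nRT₁/V₁ = 4.03×8.314×609/26.0 = 785 kPa.
Adiabatic: TV^(γ−1) = const ⇒ T₂ = 609×(0.472)^0.667 = 369 K; PV^γ = const ⇒ P₂ = 224 kPa.
For an ideal gas ΔU = nCvΔT with Cv = (3/2)R = 12.5 J/(mol·K).
ΔU = 4.03×12.5×(369−609) = -12100 J.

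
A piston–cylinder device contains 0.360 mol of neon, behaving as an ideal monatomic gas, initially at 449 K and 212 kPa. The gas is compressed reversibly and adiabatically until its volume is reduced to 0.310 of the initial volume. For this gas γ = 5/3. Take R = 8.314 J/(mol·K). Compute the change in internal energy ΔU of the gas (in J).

V₁ = nRT₁/P₁ = 0.360×8.314×449/212 = 6.34 L.
Adiabatic: TV^(γ−1) = const ⇒ T₂ = 449×(3.23)^0.667 = 980 K; PV^γ = const ⇒ P₂ = 1490 kPa.
For an ideal gas ΔU = nCvΔT with Cv = (3/2)R = 12.5 J/(mol·K).
ΔU = 0.360×12.5×(980−449) = 2390 J.

2390 J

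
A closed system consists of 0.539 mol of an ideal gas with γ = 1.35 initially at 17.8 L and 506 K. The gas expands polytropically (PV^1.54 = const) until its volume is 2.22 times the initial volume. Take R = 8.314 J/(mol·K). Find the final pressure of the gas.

P₁ = nRT₁/V₁ = 0.539×8.314×506/17.8 = 127 kPa.
Polytropic n=1.54: T₂ = T₁(V₁/V₂)^(n−1) = 506×(0.450)^0.54 = 329 K; P₂ = P₁(V₁/V₂)^n = 37.3 kPa.

37.3 kPa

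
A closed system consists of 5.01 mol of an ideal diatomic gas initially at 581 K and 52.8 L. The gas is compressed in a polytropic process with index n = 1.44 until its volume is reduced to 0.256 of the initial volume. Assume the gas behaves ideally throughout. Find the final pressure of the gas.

P₁ = nRT₁/V₁ = 5.01×8.314×581/52.8 = 458 kPa.
Polytropic n=1.44: T₂ = T₁(V₁/V₂)^(n−1) = 581×(3.91)^0.44 = 1060 K; P₂ = P₁(V₁/V₂)^n = 3260 kPa.

3260 kPa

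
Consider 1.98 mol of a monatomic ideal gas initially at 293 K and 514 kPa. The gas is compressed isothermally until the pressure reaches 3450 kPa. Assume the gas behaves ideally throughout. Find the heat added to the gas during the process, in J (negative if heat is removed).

V₁ = nRT₁/P₁ = 1.98×8.314×293/514 = 9.38 L.
Isothermal: T stays 293 K; PV = const ⇒ V₂ = 1.40 L, P₂ = 3450 kPa.
ΔU = 0 (ideal gas, T constant).
W = nRT ln(V₂/V₁) = 1.98×8.314×293×ln(0.149) = -9180 J.
Q = ΔU + W = -9180 J.

-9180 J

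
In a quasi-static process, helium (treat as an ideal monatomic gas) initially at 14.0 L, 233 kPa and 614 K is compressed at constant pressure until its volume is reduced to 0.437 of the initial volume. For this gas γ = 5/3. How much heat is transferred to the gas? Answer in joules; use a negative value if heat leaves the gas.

n = P₁V₁/(RT₁) = 233×14.0/(8.314×614) = 0.639 mol.
Isobaric: P stays 233 kPa; V/T = const ⇒ T₂ = 268 K, V₂ = 6.12 L.
W = PΔV = 233×(6.12−14.0) kPa·L = -1840 J.
ΔU = nCvΔT = 0.639×12.5×(268−614) = -2750 J.
Q = ΔU + W = nCpΔT = -4590 J.

-4590 J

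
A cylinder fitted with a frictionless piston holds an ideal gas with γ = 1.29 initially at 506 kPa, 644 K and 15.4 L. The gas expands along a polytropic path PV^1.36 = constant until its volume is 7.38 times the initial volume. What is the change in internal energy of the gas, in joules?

n = P₁V₁/(RT₁) = 506×15.4/(8.314×644) = 1.46 mol.
Polytropic n=1.36: T₂ = T₁(V₁/V₂)^(n−1) = 644×(0.136)^0.36 = 314 K; P₂ = P₁(V₁/V₂)^n = 33.4 kPa.
For an ideal gas ΔU = nCvΔT with Cv = R/(γ−1) = 28.7 J/(mol·K).
ΔU = 1.46×28.7×(314−644) = -13800 J.

-13800 J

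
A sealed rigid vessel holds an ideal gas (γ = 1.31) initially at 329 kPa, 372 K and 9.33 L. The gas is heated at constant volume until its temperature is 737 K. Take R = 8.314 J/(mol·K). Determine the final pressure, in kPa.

Isochoric: V stays 9.33 L; P/T = const ⇒ T₂ = 737 K, P₂ = 652 kPa.

652 kPa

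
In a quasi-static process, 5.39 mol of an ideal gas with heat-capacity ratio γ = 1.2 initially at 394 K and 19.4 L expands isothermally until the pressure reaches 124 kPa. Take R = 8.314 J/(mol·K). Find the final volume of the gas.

P₁ = nRT₁/V₁ = 5.39×8.314×394/19.4 = 910 kPa.
Isothermal: T stays 394 K; PV = const ⇒ V₂ = 142 L, P₂ = 124 kPa.

142 L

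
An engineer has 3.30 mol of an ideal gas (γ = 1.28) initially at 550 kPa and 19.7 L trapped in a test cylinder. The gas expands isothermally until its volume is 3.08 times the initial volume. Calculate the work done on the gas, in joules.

T₁ = P₁V₁/(nR) = 550×19.7/(3.30×8.314) = 395 K.
Isothermal: T stays 395 K; PV = const ⇒ V₂ = 60.7 L, P₂ = 179 kPa.
W = nRT ln(V₂/V₁) = 3.30×8.314×395×ln(3.08) = 12200 J.
Work done on the gas = −W_by = -12200 J.

-12200 J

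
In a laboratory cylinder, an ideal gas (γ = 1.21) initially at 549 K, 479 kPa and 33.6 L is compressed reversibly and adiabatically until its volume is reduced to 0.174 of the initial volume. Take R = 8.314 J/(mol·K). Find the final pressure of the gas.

3970 kPa

Adiabatic: TV^(γ−1) = const ⇒ T₂ = 549×(5.75)^0.210 = 793 K; PV^γ = const ⇒ P₂ = 3970 kPa.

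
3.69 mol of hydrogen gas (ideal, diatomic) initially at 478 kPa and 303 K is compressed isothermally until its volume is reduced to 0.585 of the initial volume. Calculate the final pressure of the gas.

817 kPa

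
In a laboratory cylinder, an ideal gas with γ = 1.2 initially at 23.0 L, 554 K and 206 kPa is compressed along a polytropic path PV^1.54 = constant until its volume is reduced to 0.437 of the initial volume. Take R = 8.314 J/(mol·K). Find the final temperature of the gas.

866 K

Polytropic n=1.54: T₂ = T₁(V₁/V₂)^(n−1) = 554×(2.29)^0.54 = 866 K; P₂ = P₁(V₁/V₂)^n = 737 kPa.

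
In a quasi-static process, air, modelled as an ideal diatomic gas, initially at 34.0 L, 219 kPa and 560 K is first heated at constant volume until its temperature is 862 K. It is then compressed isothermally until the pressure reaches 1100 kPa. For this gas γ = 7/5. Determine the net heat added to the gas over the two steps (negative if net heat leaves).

-3520 J

n = P₁V₁/(RT₁) = 219×34.0/(8.314×560) = 1.60 mol.
Step 1 — Isochoric: V stays 34.0 L; P/T = const ⇒ T₂ = 862 K, P₂ = 337 kPa.
W = 0 (no volume change).
ΔU = nCvΔT = 1.60×20.8×(862−560) = 10000 J.
Q = ΔU = 10000 J.
State after step 1: P = 337 kPa, V = 34.0 L, T = 862 K.
Step 2 — Isothermal: T stays 862 K; PV = const ⇒ V₂ = 10.4 L, P₂ = 1100 kPa.
ΔU = 0 (ideal gas, T constant).
W = nRT ln(V₂/V₁) = 1.60×8.314×862×ln(0.306) = -13600 J.
Q = ΔU + W = -13600 J.
Net over both steps: W = -13600 J, Q = -3520 J, ΔU = 10000 J.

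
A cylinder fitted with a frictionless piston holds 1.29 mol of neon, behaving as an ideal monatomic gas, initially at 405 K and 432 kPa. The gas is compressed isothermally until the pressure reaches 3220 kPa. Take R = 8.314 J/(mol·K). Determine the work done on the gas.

8730 J

V₁ = nRT₁/P₁ = 1.29×8.314×405/432 = 10.1 L.
Isothermal: T stays 405 K; PV = const ⇒ V₂ = 1.35 L, P₂ = 3220 kPa.
W = nRT ln(V₂/V₁) = 1.29×8.314×405×ln(0.134) = -8730 J.
Work done on the gas = −W_by = 8730 J.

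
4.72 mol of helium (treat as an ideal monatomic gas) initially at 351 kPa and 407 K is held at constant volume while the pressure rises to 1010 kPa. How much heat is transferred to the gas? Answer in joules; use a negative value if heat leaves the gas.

V₁ = nRT₁/P₁ = 4.72×8.314×407/351 = 45.5 L.
Isochoric: V stays 45.5 L; P/T = const ⇒ T₂ = 1170 K, P₂ = 1010 kPa.
W = 0 (no volume change).
ΔU = nCvΔT = 4.72×12.5×(1170−407) = 45000 J.
Q = ΔU = 45000 J.

45000 J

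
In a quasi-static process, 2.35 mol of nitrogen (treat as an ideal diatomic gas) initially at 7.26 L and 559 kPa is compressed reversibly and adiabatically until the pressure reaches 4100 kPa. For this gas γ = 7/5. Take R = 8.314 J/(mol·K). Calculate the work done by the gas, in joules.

-7780 J

T₁ = P₁V₁/(nR) = 559×7.26/(2.35×8.314) = 208 K.
Adiabatic: T₂/T₁ = (P₂/P₁)^((γ−1)/γ) ⇒ T₂ = 208×(7.33)^0.286 = 367 K; V₂ = 1.75 L.
ΔU = nCvΔT = 2.35×20.8×(367−208) = 7780 J.
Q = 0 for an adiabatic process, so W = −ΔU = -7780 J.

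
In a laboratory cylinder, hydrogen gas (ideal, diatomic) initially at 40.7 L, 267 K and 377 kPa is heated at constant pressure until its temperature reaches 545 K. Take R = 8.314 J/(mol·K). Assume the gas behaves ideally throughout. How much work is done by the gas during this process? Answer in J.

n = P₁V₁/(RT₁) = 377×40.7/(8.314×267) = 6.91 mol.
Isobaric: P stays 377 kPa; V/T = const ⇒ T₂ = 545 K, V₂ = 83.1 L.
W = PΔV = 377×(83.1−40.7) kPa·L = 16000 J.

16000 J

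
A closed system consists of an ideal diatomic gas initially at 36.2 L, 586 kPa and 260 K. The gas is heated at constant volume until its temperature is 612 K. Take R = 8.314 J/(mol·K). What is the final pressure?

Isochoric: V stays 36.2 L; P/T = const ⇒ T₂ = 612 K, P₂ = 1380 kPa.

1380 kPa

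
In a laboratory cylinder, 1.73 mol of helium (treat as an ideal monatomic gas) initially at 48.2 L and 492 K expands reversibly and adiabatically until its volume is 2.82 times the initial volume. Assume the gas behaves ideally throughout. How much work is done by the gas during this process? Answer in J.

P₁ = nRT₁/V₁ = 1.73×8.314×492/48.2 = 147 kPa.
Adiabatic: TV^(γ−1) = const ⇒ T₂ = 492×(0.355)^0.667 = 246 K; PV^γ = const ⇒ P₂ = 26.1 kPa.
ΔU = nCvΔT = 1.73×12.5×(246−492) = -5300 J.
Q = 0 for an adiabatic process, so W = −ΔU = 5300 J.

5300 J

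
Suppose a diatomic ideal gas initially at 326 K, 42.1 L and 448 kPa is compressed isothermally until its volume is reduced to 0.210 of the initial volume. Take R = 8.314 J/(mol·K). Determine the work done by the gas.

-29400 J

n = P₁V₁/(RT₁) = 448×42.1/(8.314×326) = 6.96 mol.
Isothermal: T stays 326 K; PV = const ⇒ V₂ = 8.84 L, P₂ = 2130 kPa.
W = nRT ln(V₂/V₁) = 6.96×8.314×326×ln(0.210) = -29400 J.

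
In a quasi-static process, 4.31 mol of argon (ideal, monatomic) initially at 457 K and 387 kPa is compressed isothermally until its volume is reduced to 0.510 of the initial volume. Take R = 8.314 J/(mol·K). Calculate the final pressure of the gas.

759 kPa

V₁ = nRT₁/P₁ = 4.31×8.314×457/387 = 42.3 L.
Isothermal: T stays 457 K; PV = const ⇒ V₂ = 21.6 L, P₂ = 759 kPa.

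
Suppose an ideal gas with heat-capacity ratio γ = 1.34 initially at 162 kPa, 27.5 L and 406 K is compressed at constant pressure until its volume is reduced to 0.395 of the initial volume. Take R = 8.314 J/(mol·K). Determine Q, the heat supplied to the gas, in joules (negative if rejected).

-10600 J

n = P₁V₁/(RT₁) = 162×27.5/(8.314×406) = 1.32 mol.
Isobaric: P stays 162 kPa; V/T = const ⇒ T₂ = 160 K, V₂ = 10.9 L.
W = PΔV = 162×(10.9−27.5) kPa·L = -2700 J.
ΔU = nCvΔT = 1.32×24.5×(160−406) = -7930 J.
Q = ΔU + W = nCpΔT = -10600 J.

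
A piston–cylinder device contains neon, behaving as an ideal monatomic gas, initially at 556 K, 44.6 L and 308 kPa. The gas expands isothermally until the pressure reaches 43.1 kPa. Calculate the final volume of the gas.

319 L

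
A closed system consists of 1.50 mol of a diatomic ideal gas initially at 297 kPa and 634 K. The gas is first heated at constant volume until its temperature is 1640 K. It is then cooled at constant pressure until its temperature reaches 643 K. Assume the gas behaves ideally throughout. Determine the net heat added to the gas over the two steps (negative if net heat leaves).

-12200 J

V₁ = nRT₁/P₁ = 1.50×8.314×634/297 = 26.6 L.
Step 1 — Isochoric: V stays 26.6 L; P/T = const ⇒ T₂ = 1640 K, P₂ = 768 kPa.
W = 0 (no volume change).
ΔU = nCvΔT = 1.50×20.8×(1640−634) = 31400 J.
Q = ΔU = 31400 J.
State after step 1: P = 768 kPa, V = 26.6 L, T = 1640 K.
Step 2 — Isobaric: P stays 768 kPa; V/T = const ⇒ T₂ = 643 K, V₂ = 10.4 L.
W = PΔV = 768×(10.4−26.6) kPa·L = -12400 J.
ΔU = nCvΔT = 1.50×20.8×(643−1640) = -31100 J.
Q = ΔU + W = nCpΔT = -43500 J.
Net over both steps: W = -12400 J, Q = -12200 J, ΔU = 281 J.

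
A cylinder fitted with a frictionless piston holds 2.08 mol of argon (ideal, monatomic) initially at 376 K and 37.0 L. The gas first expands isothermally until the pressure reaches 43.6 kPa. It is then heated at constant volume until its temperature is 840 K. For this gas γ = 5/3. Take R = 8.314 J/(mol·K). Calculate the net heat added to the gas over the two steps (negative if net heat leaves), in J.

P₁ = nRT₁/V₁ = 2.08×8.314×376/37.0 = 176 kPa.
Step 1 — Isothermal: T stays 376 K; PV = const ⇒ V₂ = 149 L, P₂ = 43.6 kPa.
ΔU = 0 (ideal gas, T constant).
W = nRT ln(V₂/V₁) = 2.08×8.314×376×ln(4.03) = 9060 J.
Q = ΔU + W = 9060 J.
State after step 1: P = 43.6 kPa, V = 149 L, T = 376 K.
Step 2 — Isochoric: V stays 149 L; P/T = const ⇒ T₂ = 840 K, P₂ = 97.4 kPa.
W = 0 (no volume change).
ΔU = nCvΔT = 2.08×12.5×(840−376) = 12000 J.
Q = ΔU = 12000 J.
Net over both steps: W = 9060 J, Q = 21100 J, ΔU = 12000 J.

21100 J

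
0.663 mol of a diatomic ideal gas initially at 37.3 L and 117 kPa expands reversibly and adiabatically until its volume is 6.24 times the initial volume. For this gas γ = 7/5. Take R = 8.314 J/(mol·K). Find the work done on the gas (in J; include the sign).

-5670 J

T₁ = P₁V₁/(nR) = 117×37.3/(0.663×8.314) = 792 K.
Adiabatic: TV^(γ−1) = const ⇒ T₂ = 792×(0.160)^0.400 = 381 K; PV^γ = const ⇒ P₂ = 9.01 kPa.
ΔU = nCvΔT = 0.663×20.8×(381−792) = -5670 J.
Q = 0 for an adiabatic process, so W = −ΔU = 5670 J.
Work done on the gas = −W_by = -5670 J.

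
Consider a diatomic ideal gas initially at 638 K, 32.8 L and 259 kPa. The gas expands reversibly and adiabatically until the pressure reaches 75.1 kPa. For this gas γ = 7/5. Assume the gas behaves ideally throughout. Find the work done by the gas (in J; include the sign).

n = P₁V₁/(RT₁) = 259×32.8/(8.314×638) = 1.60 mol.
Adiabatic: T₂/T₁ = (P₂/P₁)^((γ−1)/γ) ⇒ T₂ = 638×(0.290)^0.286 = 448 K; V₂ = 79.4 L.
ΔU = nCvΔT = 1.60×20.8×(448−638) = -6330 J.
Q = 0 for an adiabatic process, so W = −ΔU = 6330 J.

6330 J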